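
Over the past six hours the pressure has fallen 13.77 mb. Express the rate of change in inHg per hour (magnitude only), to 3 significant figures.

13.77 mb / 6 h × 0.02953 inHg/mb = 0.0678 inHg/h.

0.0678 inHg per hour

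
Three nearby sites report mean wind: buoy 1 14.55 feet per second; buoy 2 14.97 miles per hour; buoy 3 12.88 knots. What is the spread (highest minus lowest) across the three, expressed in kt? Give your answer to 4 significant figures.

buoy 1: 14.55 ft/s = 8.62064 kt.
buoy 2: 14.97 mph = 13.00857 kt.
Spread: 13.00857 − 8.62064 = 4.388 kt.

4.388 kt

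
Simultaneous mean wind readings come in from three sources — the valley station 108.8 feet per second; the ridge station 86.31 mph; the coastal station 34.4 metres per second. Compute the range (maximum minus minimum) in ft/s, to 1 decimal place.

the ridge station: 86.31 mph = 126.588 ft/s.
the coastal station: 34.4 m/s = 112.861 ft/s.
Spread: 126.588 − 108.800 = 17.8 ft/s.

17.8 ft/s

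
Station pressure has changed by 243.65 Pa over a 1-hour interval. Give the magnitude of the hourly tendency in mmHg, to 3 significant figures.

243.65 Pa / 1 h × 0.00750062 mmHg/Pa = 1.83 mmHg/h.

1.83 mmHg per hour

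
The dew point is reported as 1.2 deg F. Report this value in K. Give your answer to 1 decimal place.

256.0 K

First to °C: -17.11 °C.
Then to K: 256.0 K.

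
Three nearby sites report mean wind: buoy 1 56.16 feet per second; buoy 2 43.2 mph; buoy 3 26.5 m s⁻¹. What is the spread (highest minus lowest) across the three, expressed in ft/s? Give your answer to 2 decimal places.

30.78 ft/s

buoy 2: 43.2 mph = 63.3600 ft/s.
buoy 3: 26.5 m/s = 86.9423 ft/s.
Spread: 86.9423 − 56.1600 = 30.78 ft/s.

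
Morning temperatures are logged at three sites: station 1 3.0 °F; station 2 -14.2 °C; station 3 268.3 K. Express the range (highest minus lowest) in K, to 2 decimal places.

11.26 K

station 1: 3.0 °F = -16.111 °C.
station 3: 268.3 K = -4.850 °C.
Spread: (-4.850) − (-16.111) = 11.261 °C.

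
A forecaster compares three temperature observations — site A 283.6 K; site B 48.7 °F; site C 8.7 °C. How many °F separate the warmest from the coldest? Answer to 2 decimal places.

3.15 °F

site A: 283.6 K = 10.450 °C.
site B: 48.7 °F = 9.278 °C.
Spread: 10.450 − 8.700 = 1.750 °C = 3.15 °F.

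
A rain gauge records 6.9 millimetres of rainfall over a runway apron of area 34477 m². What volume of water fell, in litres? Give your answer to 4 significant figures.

237900 litres

1 mm over 1 m² is 1 L, so volume = 6.9 × 34477 = 237891.3 L ≈ 237900 L.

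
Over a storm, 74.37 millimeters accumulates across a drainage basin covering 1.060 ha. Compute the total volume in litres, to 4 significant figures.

788300 litres

Area: 1.060 ha = 10600 m².
1 mm over 1 m² is 1 L, so volume = 74.37 × 10600 = 788322 L ≈ 788300 L.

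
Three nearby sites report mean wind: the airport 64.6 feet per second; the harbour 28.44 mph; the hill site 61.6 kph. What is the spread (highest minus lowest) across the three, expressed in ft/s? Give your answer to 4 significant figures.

22.89 ft/s

the harbour: 28.44 mph = 41.7120 ft/s.
the hill site: 61.6 km/h = 56.1388 ft/s.
Spread: 64.6000 − 41.7120 = 22.89 ft/s.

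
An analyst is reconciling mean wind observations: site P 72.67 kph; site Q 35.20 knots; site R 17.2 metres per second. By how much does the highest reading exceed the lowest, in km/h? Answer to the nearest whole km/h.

11 km/h

site Q: 35.20 kt = 65.19 km/h.
site R: 17.2 m/s = 61.92 km/h.
Spread: 72.67 − 61.92 = 11 km/h.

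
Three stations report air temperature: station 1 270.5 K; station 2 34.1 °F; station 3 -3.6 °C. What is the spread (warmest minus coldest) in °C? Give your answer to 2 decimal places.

4.77 °C

station 1: 270.5 K = -2.650 °C.
station 2: 34.1 °F = 1.167 °C.
Spread: 1.167 − (-3.600) = 4.767 °C.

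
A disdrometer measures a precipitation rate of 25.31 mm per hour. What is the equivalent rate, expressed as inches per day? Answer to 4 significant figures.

23.91 in/day

25.31 mm/hour × 0.0393701 in/mm × 24 hour/day = 23.91 in/day.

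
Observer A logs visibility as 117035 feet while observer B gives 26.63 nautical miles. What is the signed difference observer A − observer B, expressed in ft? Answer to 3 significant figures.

-44800 ft

observer B: 26.63 nmi = 161806.96 ft.
Difference: 117035.00 − 161806.96 = -44800 ft.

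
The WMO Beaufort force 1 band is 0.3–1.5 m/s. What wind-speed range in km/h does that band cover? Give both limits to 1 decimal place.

0.3–1.5 m/s × 3.6 = 1.1–5.4 km/h.

1.1 to 5.4 km/h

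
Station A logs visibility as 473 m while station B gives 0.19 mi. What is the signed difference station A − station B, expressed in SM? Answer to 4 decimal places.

station A: 473 m = 0.293909 SM.
Difference: 0.293909 − 0.190000 = 0.1039 SM.

0.1039 SM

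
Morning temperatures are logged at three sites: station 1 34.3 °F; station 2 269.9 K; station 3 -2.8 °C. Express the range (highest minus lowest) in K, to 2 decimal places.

4.53 K

station 1: 34.3 °F = 1.278 °C.
station 2: 269.9 K = -3.250 °C.
Spread: 1.278 − (-3.250) = 4.528 °C.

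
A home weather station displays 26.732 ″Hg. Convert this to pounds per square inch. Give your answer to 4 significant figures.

13.13 psi

1 inHg = 0.491154 psi, so 26.732 × 0.491154 = 13.13 psi.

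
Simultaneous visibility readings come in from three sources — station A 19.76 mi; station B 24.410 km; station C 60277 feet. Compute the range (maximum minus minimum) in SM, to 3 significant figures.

station B: 24.410 km = 15.1677 SM.
station C: 60277 ft = 11.4161 SM.
Spread: 19.7600 − 11.4161 = 8.34 SM.

8.34 SM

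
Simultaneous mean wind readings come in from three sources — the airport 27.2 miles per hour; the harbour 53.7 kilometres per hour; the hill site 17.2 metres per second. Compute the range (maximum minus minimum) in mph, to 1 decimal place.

11.3 mph

the harbour: 53.7 km/h = 33.368 mph.
the hill site: 17.2 m/s = 38.475 mph.
Spread: 38.475 − 27.200 = 11.3 mph.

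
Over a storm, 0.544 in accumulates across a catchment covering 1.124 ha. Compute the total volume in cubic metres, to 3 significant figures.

Depth: 0.544 in × 25.4 = 13.8176 mm.
Area: 1.124 ha = 11240 m².
1 mm over 1 m² is 1 L, so volume = 13.8176 × 11240 = 155309.82 L = 155 m³.

155 cubic metres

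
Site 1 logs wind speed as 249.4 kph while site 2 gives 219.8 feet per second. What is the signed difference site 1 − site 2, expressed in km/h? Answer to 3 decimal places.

site 2: 219.8 ft/s = 241.18214 km/h.
Difference: 249.40000 − 241.18214 = 8.218 km/h.

8.218 km/h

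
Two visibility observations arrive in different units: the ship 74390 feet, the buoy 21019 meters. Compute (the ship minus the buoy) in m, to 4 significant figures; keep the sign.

1655 m

the ship: 74390 ft = 22674.07 m.
Difference: 22674.07 − 21019.00 = 1655 m.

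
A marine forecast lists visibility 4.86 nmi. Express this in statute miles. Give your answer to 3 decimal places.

1 nmi = 1.15078 SM, so 4.86 × 1.15078 = 5.593 SM.

5.593 SM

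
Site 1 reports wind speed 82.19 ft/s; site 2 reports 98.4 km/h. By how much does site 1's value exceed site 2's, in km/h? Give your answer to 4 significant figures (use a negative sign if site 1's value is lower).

-8.215 km/h

site 1: 82.19 ft/s = 90.18544 km/h.
Difference: 90.18544 − 98.40000 = -8.215 km/h.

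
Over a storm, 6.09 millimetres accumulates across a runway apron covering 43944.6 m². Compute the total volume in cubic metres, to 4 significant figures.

267.6 cubic metres

1 mm over 1 m² is 1 L, so volume = 6.09 × 43944.6 = 267622.61 L = 267.6 m³.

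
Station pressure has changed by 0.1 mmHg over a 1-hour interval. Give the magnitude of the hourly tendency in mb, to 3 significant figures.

0.133 mb per hour

0.1 mmHg / 1 h × 1.33322 mb/mmHg = 0.133 mb/h.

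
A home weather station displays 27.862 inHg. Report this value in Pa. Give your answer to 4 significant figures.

1 inHg = 3386.39 Pa, so 27.862 × 3386.39 = 94350 Pa.

94350 Pa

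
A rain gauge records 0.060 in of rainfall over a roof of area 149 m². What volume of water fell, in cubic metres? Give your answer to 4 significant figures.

0.2271 cubic metres

Depth: 0.060 in × 25.4 = 1.524 mm.
1 mm over 1 m² is 1 L, so volume = 1.524 × 149 = 227.076 L = 0.2271 m³.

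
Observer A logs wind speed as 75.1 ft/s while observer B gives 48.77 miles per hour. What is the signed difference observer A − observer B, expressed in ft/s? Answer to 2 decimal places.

observer B: 48.77 mph = 71.5293 ft/s.
Difference: 75.1000 − 71.5293 = 3.57 ft/s.

3.57 ft/s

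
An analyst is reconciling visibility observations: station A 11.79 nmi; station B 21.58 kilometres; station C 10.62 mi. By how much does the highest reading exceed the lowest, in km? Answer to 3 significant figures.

4.74 km

station A: 11.79 nmi = 21.8351 km.
station C: 10.62 SM = 17.0912 km.
Spread: 21.8351 − 17.0912 = 4.74 km.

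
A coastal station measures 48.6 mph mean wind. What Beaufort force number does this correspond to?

48.6 mph = 21.7 m/s, which is Beaufort 9 (strong gale, 20.8–24.4 m/s).

Beaufort force 9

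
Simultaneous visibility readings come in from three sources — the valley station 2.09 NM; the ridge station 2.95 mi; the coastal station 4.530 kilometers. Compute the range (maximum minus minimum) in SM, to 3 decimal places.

0.545 SM

the valley station: 2.09 nmi = 2.40513 SM.
the coastal station: 4.530 km = 2.81481 SM.
Spread: 2.95000 − 2.40513 = 0.545 SM.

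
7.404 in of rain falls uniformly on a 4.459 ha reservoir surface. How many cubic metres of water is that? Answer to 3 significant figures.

8390 cubic metres

Depth: 7.404 in × 25.4 = 188.0616 mm.
Area: 4.459 ha = 44590 m².
1 mm over 1 m² is 1 L, so volume = 188.0616 × 44590 = 8385666.7 L = 8390 m³.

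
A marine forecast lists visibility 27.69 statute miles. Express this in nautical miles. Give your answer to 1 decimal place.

1 SM = 0.868976 nmi, so 27.69 × 0.868976 = 24.1 nmi.

24.1 nmi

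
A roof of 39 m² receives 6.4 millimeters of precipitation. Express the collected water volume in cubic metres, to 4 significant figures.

1 mm over 1 m² is 1 L, so volume = 6.4 × 39 = 249.6 L = 0.2496 m³.

0.2496 cubic metres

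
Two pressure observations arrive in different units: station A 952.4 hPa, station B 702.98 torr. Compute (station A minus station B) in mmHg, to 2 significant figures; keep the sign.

station A: 952.4 hPa = 714.36 mmHg.
Difference: 714.36 − 702.98 = 11 mmHg.

11 mmHg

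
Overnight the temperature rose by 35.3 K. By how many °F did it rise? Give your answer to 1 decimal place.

For a temperature change the 32° offset cancels: Δ°F = 35.3 × 1.8 = 63.5 °F.

63.5 °F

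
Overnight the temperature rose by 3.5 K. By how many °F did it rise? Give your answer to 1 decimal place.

6.3 °F

A change of 1 °C equals a change of 1.8 °F: Δ°F = 3.5 × 1.8 = 6.3 °F.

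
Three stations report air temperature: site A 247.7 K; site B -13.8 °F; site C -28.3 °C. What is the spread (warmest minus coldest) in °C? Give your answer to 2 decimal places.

site A: 247.7 K = -25.450 °C.
site B: -13.8 °F = -25.444 °C.
Spread: (-25.444) − (-28.300) = 2.856 °C.

2.86 °C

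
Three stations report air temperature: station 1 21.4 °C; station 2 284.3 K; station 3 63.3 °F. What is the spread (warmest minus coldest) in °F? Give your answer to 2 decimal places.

18.45 °F

station 2: 284.3 K = 11.150 °C.
station 3: 63.3 °F = 17.389 °C.
Spread: 21.400 − 11.150 = 10.250 °C = 18.45 °F.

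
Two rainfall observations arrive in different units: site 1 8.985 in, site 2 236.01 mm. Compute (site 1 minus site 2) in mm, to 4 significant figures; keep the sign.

-7.791 mm

site 1: 8.985 in = 228.21900 mm.
Difference: 228.21900 − 236.01000 = -7.791 mm.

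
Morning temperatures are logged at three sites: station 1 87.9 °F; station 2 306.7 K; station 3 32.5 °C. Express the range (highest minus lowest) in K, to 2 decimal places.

2.49 K

station 1: 87.9 °F = 31.056 °C.
station 2: 306.7 K = 33.550 °C.
Spread: 33.550 − 31.056 = 2.494 °C.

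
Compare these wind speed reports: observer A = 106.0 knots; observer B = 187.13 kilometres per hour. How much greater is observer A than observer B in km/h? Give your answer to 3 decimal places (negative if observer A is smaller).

9.182 km/h

observer A: 106.0 kt = 196.31200 km/h.
Difference: 196.31200 − 187.13000 = 9.182 km/h.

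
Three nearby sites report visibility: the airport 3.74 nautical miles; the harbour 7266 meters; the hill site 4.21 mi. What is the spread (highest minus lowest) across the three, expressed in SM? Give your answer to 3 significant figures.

the airport: 3.74 nmi = 4.30392 SM.
the harbour: 7266 m = 4.51488 SM.
Spread: 4.51488 − 4.21000 = 0.305 SM.

0.305 SM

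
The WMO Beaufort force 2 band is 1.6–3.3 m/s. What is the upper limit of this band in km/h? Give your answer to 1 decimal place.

11.9 km/h

1.6–3.3 m/s × 3.6 = 5.8–11.9 km/h.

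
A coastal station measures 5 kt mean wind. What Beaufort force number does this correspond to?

Beaufort force 2

5 kt lies in the Beaufort 2 band (light breeze, 4–6 kt).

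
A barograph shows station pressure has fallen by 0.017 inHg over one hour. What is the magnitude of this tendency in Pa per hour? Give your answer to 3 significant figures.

57.6 Pa per hour

0.017 inHg / 1 h × 3386.39 Pa/inHg = 57.6 Pa/h.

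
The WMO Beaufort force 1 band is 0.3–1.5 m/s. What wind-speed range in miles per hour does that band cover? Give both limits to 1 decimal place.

0.7 to 3.4 mph

0.3–1.5 m/s × 2.237 = 0.7–3.4 mph.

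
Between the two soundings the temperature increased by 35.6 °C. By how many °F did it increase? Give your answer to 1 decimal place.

64.1 °F

Converting a difference, only the 9/5 scale factor applies: Δ°F = 35.6 × 1.8 = 64.1 °F.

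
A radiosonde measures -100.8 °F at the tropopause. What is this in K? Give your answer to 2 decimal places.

First to °C: -73.78 °C.
Then to K: 199.37 K.

199.37 K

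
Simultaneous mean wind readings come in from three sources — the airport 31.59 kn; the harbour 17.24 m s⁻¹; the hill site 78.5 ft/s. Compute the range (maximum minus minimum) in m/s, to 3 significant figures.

the airport: 31.59 kt = 16.2513 m/s.
the hill site: 78.5 ft/s = 23.9268 m/s.
Spread: 23.9268 − 16.2513 = 7.68 m/s.

7.68 m/s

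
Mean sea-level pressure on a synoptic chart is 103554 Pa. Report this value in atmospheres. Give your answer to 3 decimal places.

1.022 atm

1 Pa = 9.86923e-06 atm, so 103554 × 9.86923e-06 = 1.022 atm.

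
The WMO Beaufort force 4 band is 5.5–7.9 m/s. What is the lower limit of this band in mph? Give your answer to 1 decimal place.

12.3 mph

5.5–7.9 m/s × 2.237 = 12.3–17.7 mph.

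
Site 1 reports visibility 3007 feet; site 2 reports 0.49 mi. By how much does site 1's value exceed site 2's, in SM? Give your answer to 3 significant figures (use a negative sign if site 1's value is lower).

0.0795 SM

site 1: 3007 ft = 0.569508 SM.
Difference: 0.569508 − 0.490000 = 0.0795 SM.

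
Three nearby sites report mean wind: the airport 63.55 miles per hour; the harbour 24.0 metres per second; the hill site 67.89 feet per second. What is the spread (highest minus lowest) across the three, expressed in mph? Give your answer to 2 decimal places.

17.26 mph

the harbour: 24.0 m/s = 53.6865 mph.
the hill site: 67.89 ft/s = 46.2886 mph.
Spread: 63.5500 − 46.2886 = 17.26 mph.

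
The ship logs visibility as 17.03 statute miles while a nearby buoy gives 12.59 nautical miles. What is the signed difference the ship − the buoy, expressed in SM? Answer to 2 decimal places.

the buoy: 12.59 nmi = 14.4883 SM.
Difference: 17.0300 − 14.4883 = 2.54 SM.

2.54 SM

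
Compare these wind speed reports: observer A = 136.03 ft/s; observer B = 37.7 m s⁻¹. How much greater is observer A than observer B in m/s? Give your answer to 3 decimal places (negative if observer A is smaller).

3.762 m/s

observer A: 136.03 ft/s = 41.46194 m/s.
Difference: 41.46194 − 37.70000 = 3.762 m/s.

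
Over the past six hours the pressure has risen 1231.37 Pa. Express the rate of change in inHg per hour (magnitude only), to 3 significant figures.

0.0606 inHg per hour

1231.37 Pa / 6 h × 0.0002953 inHg/Pa = 0.0606 inHg/h.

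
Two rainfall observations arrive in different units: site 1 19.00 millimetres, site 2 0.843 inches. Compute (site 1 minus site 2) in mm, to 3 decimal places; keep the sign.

-2.412 mm

site 2: 0.843 in = 21.41220 mm.
Difference: 19.00000 − 21.41220 = -2.412 mm.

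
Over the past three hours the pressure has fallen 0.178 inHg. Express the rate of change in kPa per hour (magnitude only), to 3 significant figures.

0.178 inHg / 3 h × 3.38639 kPa/inHg = 0.201 kPa/h.

0.201 kPa per hour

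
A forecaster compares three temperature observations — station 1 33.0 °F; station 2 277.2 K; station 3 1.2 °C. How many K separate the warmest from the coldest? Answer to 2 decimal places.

station 1: 33.0 °F = 0.556 °C.
station 2: 277.2 K = 4.050 °C.
Spread: 4.050 − 0.556 = 3.494 °C.

3.49 K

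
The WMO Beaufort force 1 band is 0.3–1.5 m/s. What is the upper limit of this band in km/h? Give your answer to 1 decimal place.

0.3–1.5 m/s × 3.6 = 1.1–5.4 km/h.

5.4 km/h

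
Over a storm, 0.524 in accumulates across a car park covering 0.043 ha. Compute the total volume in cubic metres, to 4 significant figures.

5.723 cubic metres

Depth: 0.524 in × 25.4 = 13.3096 mm.
Area: 0.043 ha = 430 m².
1 mm over 1 m² is 1 L, so volume = 13.3096 × 430 = 5723.128 L = 5.723 m³.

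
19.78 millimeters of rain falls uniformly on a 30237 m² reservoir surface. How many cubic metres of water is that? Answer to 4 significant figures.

1 mm over 1 m² is 1 L, so volume = 19.78 × 30237 = 598087.86 L = 598.1 m³.

598.1 cubic metres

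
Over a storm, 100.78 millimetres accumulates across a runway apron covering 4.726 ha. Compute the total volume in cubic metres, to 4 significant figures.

Area: 4.726 ha = 47260 m².
1 mm over 1 m² is 1 L, so volume = 100.78 × 47260 = 4762862.8 L = 4763 m³.

4763 cubic metres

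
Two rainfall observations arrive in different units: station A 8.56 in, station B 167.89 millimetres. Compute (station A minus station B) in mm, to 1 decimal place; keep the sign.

station A: 8.56 in = 217.424 mm.
Difference: 217.424 − 167.890 = 49.5 mm.

49.5 mm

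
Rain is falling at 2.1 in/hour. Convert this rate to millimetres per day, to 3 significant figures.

1280 mm/day

2.1 in/hour × 25.4 mm/in × 24 hour/day = 1280 mm/day.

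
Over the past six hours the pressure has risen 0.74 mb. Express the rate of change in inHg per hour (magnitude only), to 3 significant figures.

0.74 mb / 6 h × 0.02953 inHg/mb = 0.00364 inHg/h.

0.00364 inHg per hour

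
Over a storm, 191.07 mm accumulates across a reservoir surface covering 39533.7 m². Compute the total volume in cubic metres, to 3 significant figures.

7550 cubic metres

1 mm over 1 m² is 1 L, so volume = 191.07 × 39533.7 = 7553704.1 L = 7550 m³.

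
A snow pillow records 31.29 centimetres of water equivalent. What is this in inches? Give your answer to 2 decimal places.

1 cm = 0.393701 in, so 31.29 × 0.393701 = 12.32 in.

12.32 in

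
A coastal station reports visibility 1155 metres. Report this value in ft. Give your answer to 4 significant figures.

1 m = 3.28084 ft, so 1155 × 3.28084 = 3789 ft.

3789 ft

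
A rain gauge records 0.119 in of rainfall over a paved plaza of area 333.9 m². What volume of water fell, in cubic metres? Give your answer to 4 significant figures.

Depth: 0.119 in × 25.4 = 3.0226 mm.
1 mm over 1 m² is 1 L, so volume = 3.0226 × 333.9 = 1009.2461 L = 1.009 m³.

1.009 cubic metres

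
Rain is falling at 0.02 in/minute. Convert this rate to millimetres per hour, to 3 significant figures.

0.02 in/minute × 25.4 mm/in × 60 minute/hour = 30.5 mm/hour.

30.5 mm/hour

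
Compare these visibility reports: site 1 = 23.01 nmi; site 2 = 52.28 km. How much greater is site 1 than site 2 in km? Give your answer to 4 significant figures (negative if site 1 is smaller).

site 1: 23.01 nmi = 42.61452 km.
Difference: 42.61452 − 52.28000 = -9.665 km.

-9.665 km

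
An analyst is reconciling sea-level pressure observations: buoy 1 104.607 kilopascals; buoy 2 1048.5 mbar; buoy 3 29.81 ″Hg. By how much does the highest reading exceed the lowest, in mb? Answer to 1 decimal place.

buoy 1: 104.607 kPa = 1046.070 mb.
buoy 3: 29.81 inHg = 1009.483 mb.
Spread: 1048.500 − 1009.483 = 39.0 mb.

39.0 mb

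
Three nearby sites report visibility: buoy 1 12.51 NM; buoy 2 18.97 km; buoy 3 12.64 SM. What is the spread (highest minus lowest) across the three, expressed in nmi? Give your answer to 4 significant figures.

2.267 nmi

buoy 2: 18.97 km = 10.24298 nmi.
buoy 3: 12.64 SM = 10.98386 nmi.
Spread: 12.51000 − 10.24298 = 2.267 nmi.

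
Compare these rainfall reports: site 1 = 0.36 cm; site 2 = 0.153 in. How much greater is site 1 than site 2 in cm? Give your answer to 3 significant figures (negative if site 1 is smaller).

-0.0286 cm

site 2: 0.153 in = 0.388620 cm.
Difference: 0.360000 − 0.388620 = -0.0286 cm.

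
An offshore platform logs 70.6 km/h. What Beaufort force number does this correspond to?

70.6 km/h = 19.6 m/s, which is Beaufort 8 (gale, 17.2–20.7 m/s).

Beaufort force 8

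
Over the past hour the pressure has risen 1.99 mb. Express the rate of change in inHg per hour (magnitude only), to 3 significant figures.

1.99 mb / 1 h × 0.02953 inHg/mb = 0.0588 inHg/h.

0.0588 inHg per hour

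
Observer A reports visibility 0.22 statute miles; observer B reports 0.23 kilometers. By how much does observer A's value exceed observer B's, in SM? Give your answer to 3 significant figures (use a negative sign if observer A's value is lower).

observer B: 0.23 km = 0.142915 SM.
Difference: 0.220000 − 0.142915 = 0.0771 SM.

0.0771 SM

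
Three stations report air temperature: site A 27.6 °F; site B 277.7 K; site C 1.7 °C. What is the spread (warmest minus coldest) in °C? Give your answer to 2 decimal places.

site A: 27.6 °F = -2.444 °C.
site B: 277.7 K = 4.550 °C.
Spread: 4.550 − (-2.444) = 6.994 °C.

6.99 °C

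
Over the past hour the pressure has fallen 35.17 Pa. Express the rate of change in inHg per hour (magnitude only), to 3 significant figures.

35.17 Pa / 1 h × 0.0002953 inHg/Pa = 0.0104 inHg/h.

0.0104 inHg per hour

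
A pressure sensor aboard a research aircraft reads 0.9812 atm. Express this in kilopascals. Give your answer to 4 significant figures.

99.42 kPa

1 atm = 101.325 kPa, so 0.9812 × 101.325 = 99.42 kPa.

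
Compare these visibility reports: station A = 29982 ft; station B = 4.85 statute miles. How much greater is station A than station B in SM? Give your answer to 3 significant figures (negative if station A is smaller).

0.828 SM

station A: 29982 ft = 5.67841 SM.
Difference: 5.67841 − 4.85000 = 0.828 SM.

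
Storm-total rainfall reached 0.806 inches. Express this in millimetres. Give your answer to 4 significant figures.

1 in = 25.4 mm, so 0.806 × 25.4 = 20.47 mm.

20.47 mm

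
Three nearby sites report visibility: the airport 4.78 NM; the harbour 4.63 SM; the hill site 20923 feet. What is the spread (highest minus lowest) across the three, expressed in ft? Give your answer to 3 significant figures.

8120 ft

the airport: 4.78 nmi = 29043.83 ft.
the harbour: 4.63 SM = 24446.40 ft.
Spread: 29043.83 − 20923.00 = 8120 ft.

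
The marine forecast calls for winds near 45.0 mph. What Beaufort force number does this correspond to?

45.0 mph = 20.1 m/s, which is Beaufort 8 (gale, 17.2–20.7 m/s).

Beaufort force 8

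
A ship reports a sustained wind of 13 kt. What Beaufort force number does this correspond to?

Beaufort force 4

13 kt lies in the Beaufort 4 band (moderate breeze, 11–16 kt).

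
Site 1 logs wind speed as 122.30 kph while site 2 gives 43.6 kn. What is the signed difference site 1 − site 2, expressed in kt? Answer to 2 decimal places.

22.44 kt

site 1: 122.30 km/h = 66.0367 kt.
Difference: 66.0367 − 43.6000 = 22.44 kt.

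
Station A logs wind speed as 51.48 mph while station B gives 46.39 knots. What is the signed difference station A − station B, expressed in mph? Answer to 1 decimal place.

station B: 46.39 kt = 53.385 mph.
Difference: 51.480 − 53.385 = -1.9 mph.

-1.9 mph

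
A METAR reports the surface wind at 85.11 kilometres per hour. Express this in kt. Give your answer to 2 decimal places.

1 km/h = 0.539957 kt, so 85.11 × 0.539957 = 45.96 kt.

45.96 kt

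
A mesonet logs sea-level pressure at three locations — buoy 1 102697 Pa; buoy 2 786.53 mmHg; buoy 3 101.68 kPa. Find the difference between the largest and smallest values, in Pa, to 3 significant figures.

3180 Pa

buoy 2: 786.53 mmHg = 104862.06 Pa.
buoy 3: 101.68 kPa = 101680.00 Pa.
Spread: 104862.06 − 101680.00 = 3180 Pa.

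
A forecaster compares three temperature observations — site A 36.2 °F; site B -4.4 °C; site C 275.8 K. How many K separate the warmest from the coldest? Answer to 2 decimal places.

7.05 K

site A: 36.2 °F = 2.333 °C.
site C: 275.8 K = 2.650 °C.
Spread: 2.650 − (-4.400) = 7.050 °C.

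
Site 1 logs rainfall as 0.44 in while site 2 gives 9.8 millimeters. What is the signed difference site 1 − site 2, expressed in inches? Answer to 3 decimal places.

site 2: 9.8 mm = 0.38583 in.
Difference: 0.44000 − 0.38583 = 0.054 in.

0.054 in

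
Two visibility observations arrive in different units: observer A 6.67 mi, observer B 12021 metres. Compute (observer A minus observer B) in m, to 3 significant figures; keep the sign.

observer A: 6.67 SM = 10734.32 m.
Difference: 10734.32 − 12021.00 = -1290 m.

-1290 m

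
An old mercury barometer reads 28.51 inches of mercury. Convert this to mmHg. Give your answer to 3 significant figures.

724 mmHg

1 inHg = 25.4 mmHg, so 28.51 × 25.4 = 724 mmHg.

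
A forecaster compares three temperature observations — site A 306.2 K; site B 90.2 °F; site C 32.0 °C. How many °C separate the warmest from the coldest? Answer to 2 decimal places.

site A: 306.2 K = 33.050 °C.
site B: 90.2 °F = 32.333 °C.
Spread: 33.050 − 32.000 = 1.050 °C.

1.05 °C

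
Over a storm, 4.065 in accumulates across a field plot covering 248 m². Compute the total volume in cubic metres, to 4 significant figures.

Depth: 4.065 in × 25.4 = 103.251 mm.
1 mm over 1 m² is 1 L, so volume = 103.251 × 248 = 25606.248 L = 25.61 m³.

25.61 cubic metres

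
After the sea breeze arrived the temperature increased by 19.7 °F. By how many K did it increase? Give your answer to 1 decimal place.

10.9 K

For a temperature change the 32° offset cancels: ΔK = 19.7 × 0.5556 = 10.9 K.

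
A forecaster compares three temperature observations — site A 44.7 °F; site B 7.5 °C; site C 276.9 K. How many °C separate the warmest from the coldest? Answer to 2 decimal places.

3.75 °C

site A: 44.7 °F = 7.056 °C.
site C: 276.9 K = 3.750 °C.
Spread: 7.500 − 3.750 = 3.750 °C.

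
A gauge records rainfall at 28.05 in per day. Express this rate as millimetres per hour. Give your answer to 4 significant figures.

29.69 mm/hour

28.05 in/day × 25.4 mm/in × 0.0416667 day/hour = 29.69 mm/hour.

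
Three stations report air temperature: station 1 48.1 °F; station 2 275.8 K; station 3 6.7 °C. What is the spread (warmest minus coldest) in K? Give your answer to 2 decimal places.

6.29 K

station 1: 48.1 °F = 8.944 °C.
station 2: 275.8 K = 2.650 °C.
Spread: 8.944 − 2.650 = 6.294 °C.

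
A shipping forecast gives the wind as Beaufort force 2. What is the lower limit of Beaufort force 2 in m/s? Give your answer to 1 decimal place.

1.6 m/s

Beaufort 2 (light breeze) spans 1.6–3.3 m/s.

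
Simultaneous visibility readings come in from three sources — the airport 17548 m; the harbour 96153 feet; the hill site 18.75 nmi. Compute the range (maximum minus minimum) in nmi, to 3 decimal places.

9.275 nmi

the airport: 17548 m = 9.47516 nmi.
the harbour: 96153 ft = 15.82475 nmi.
Spread: 18.75000 − 9.47516 = 9.275 nmi.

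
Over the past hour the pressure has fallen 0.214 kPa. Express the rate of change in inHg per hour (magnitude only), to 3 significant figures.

0.0632 inHg per hour

0.214 kPa / 1 h × 0.2953 inHg/kPa = 0.0632 inHg/h.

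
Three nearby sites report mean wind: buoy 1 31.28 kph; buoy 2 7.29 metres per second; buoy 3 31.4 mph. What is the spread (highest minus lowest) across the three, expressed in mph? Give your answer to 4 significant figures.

15.09 mph

buoy 1: 31.28 km/h = 19.4365 mph.
buoy 2: 7.29 m/s = 16.3073 mph.
Spread: 31.4000 − 16.3073 = 15.09 mph.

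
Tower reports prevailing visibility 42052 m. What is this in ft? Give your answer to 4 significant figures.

138000 ft

1 m = 3.28084 ft, so 42052 × 3.28084 = 138000 ft.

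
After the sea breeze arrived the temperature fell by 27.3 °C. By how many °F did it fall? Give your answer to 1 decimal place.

49.1 °F

A change of 1 °C equals a change of 1.8 °F: Δ°F = 27.3 × 1.8 = 49.1 °F.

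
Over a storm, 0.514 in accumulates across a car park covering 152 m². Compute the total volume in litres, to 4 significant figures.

1984 litres

Depth: 0.514 in × 25.4 = 13.0556 mm.
1 mm over 1 m² is 1 L, so volume = 13.0556 × 152 = 1984.4512 L ≈ 1984 L.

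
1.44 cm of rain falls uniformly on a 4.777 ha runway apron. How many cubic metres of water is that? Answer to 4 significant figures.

687.9 cubic metres

Depth: 1.44 cm × 10 = 14.4 mm.
Area: 4.777 ha = 47770 m².
1 mm over 1 m² is 1 L, so volume = 14.4 × 47770 = 687888 L = 687.9 m³.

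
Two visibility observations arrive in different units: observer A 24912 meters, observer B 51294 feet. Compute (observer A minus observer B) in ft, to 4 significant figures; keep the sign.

observer A: 24912 m = 81732.28 ft.
Difference: 81732.28 − 51294.00 = 30440 ft.

30440 ft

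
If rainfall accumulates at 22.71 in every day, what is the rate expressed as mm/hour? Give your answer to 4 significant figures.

24.03 mm/hour

22.71 in/day × 25.4 mm/in × 0.0416667 day/hour = 24.03 mm/hour.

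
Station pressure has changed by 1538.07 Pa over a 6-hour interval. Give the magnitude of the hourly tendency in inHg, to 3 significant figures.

0.0757 inHg per hour

1538.07 Pa / 6 h × 0.0002953 inHg/Pa = 0.0757 inHg/h.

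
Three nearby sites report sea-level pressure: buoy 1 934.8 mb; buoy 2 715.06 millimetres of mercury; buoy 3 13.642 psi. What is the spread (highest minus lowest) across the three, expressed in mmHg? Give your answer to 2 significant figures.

14 mmHg

buoy 1: 934.8 mb = 701.16 mmHg.
buoy 3: 13.642 psi = 705.50 mmHg.
Spread: 715.06 − 701.16 = 14 mmHg.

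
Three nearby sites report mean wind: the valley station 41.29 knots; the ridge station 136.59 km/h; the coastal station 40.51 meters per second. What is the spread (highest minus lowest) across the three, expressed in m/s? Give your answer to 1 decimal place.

19.3 m/s

the valley station: 41.29 kt = 21.241 m/s.
the ridge station: 136.59 km/h = 37.942 m/s.
Spread: 40.510 − 21.241 = 19.3 m/s.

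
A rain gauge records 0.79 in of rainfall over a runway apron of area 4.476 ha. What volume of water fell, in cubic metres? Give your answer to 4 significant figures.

898.2 cubic metres

Depth: 0.79 in × 25.4 = 20.066 mm.
Area: 4.476 ha = 44760 m².
1 mm over 1 m² is 1 L, so volume = 20.066 × 44760 = 898154.16 L = 898.2 m³.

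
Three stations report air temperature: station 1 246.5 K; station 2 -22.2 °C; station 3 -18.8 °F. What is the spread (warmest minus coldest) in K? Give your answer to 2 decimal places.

6.02 K

station 1: 246.5 K = -26.650 °C.
station 3: -18.8 °F = -28.222 °C.
Spread: (-22.200) − (-28.222) = 6.022 °C.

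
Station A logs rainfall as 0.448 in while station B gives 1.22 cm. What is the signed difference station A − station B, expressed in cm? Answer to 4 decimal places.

-0.0821 cm

station A: 0.448 in = 1.137920 cm.
Difference: 1.137920 − 1.220000 = -0.0821 cm.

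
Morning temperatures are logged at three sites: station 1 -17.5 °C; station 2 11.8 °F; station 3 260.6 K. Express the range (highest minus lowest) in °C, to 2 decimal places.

6.28 °C

station 2: 11.8 °F = -11.222 °C.
station 3: 260.6 K = -12.550 °C.
Spread: (-11.222) − (-17.500) = 6.278 °C.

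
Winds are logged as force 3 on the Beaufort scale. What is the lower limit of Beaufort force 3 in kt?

7 kt

Beaufort 3 (gentle breeze) spans 7–10 knots.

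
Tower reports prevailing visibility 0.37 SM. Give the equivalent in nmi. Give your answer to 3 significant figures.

0.322 nmi

1 SM = 0.868976 nmi, so 0.37 × 0.868976 = 0.322 nmi.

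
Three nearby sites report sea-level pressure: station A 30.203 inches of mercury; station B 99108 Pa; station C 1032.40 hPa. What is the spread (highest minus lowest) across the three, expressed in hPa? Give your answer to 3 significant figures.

41.3 hPa

station A: 30.203 inHg = 1022.791 hPa.
station B: 99108 Pa = 991.080 hPa.
Spread: 1032.400 − 991.080 = 41.3 hPa.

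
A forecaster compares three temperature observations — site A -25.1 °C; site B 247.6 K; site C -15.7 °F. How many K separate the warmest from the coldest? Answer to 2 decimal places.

site B: 247.6 K = -25.550 °C.
site C: -15.7 °F = -26.500 °C.
Spread: (-25.100) − (-26.500) = 1.400 °C.

1.40 K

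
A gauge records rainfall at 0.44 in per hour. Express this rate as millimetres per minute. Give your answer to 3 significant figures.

0.186 mm/minute

0.44 in/hour × 25.4 mm/in × 0.0166667 hour/minute = 0.186 mm/minute.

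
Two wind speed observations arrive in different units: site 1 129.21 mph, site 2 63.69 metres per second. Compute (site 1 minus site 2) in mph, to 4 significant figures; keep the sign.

site 2: 63.69 m/s = 142.4705 mph.
Difference: 129.2100 − 142.4705 = -13.26 mph.

-13.26 mph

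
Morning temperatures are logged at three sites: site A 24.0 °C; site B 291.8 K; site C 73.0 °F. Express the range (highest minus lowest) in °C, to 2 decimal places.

5.35 °C

site B: 291.8 K = 18.650 °C.
site C: 73.0 °F = 22.778 °C.
Spread: 24.000 − 18.650 = 5.350 °C.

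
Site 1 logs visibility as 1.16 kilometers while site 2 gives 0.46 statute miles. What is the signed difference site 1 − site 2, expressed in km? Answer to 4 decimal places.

0.4197 km

site 2: 0.46 SM = 0.740298 km.
Difference: 1.160000 − 0.740298 = 0.4197 km.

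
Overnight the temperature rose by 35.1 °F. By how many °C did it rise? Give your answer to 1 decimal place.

For a temperature change the 32° offset cancels: Δ°C = 35.1 × 0.5556 = 19.5 °C.

19.5 °C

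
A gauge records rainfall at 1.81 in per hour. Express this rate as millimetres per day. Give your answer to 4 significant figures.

1.81 in/hour × 25.4 mm/in × 24 hour/day = 1103 mm/day.

1103 mm/day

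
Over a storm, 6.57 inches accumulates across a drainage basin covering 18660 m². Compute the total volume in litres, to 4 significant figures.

3114000 litres

Depth: 6.57 in × 25.4 = 166.878 mm.
1 mm over 1 m² is 1 L, so volume = 166.878 × 18660 = 3113943.5 L ≈ 3114000 L.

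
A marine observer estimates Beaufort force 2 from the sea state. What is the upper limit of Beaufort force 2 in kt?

6 kt

Beaufort 2 (light breeze) spans 4–6 knots.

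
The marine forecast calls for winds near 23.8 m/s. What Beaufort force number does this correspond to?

Beaufort force 9

23.8 m/s lies in the Beaufort 9 band (strong gale, 20.8–24.4 m/s).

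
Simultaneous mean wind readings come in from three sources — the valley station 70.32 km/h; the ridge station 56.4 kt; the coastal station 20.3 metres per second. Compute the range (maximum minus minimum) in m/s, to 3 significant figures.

9.48 m/s

the valley station: 70.32 km/h = 19.5333 m/s.
the ridge station: 56.4 kt = 29.0147 m/s.
Spread: 29.0147 − 19.5333 = 9.48 m/s.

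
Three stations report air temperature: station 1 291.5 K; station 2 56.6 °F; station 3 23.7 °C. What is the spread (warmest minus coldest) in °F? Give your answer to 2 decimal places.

18.06 °F

station 1: 291.5 K = 18.350 °C.
station 2: 56.6 °F = 13.667 °C.
Spread: 23.700 − 13.667 = 10.033 °C = 18.06 °F.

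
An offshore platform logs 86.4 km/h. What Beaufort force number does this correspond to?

Beaufort force 9

86.4 km/h = 24.0 m/s, which is Beaufort 9 (strong gale, 20.8–24.4 m/s).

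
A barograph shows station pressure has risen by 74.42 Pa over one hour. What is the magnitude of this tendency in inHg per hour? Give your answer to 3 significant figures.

0.0220 inHg per hour

74.42 Pa / 1 h × 0.0002953 inHg/Pa = 0.0220 inHg/h.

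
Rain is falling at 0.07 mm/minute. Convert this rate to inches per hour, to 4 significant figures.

0.1654 in/hour

0.07 mm/minute × 0.0393701 in/mm × 60 minute/hour = 0.1654 in/hour.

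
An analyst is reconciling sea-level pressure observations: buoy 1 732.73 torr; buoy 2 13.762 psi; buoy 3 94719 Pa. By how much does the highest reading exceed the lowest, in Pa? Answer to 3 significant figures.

buoy 1: 732.73 mmHg = 97689.31 Pa.
buoy 2: 13.762 psi = 94885.65 Pa.
Spread: 97689.31 − 94719.00 = 2970 Pa.

2970 Pa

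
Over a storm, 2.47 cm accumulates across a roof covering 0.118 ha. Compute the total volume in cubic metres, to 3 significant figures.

29.1 cubic metres

Depth: 2.47 cm × 10 = 24.7 mm.
Area: 0.118 ha = 1180 m².
1 mm over 1 m² is 1 L, so volume = 24.7 × 1180 = 29146 L = 29.1 m³.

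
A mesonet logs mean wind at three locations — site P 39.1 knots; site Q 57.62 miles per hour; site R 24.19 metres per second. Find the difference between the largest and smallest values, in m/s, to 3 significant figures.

5.64 m/s

site P: 39.1 kt = 20.1148 m/s.
site Q: 57.62 mph = 25.7584 m/s.
Spread: 25.7584 − 20.1148 = 5.64 m/s.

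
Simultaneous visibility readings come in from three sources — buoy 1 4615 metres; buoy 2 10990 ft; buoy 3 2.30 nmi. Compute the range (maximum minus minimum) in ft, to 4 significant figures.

4151 ft

buoy 1: 4615 m = 15141.08 ft.
buoy 3: 2.30 nmi = 13975.07 ft.
Spread: 15141.08 − 10990.00 = 4151 ft.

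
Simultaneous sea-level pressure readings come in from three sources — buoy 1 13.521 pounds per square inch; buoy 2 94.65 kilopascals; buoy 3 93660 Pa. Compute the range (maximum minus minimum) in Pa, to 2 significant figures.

1400 Pa

buoy 1: 13.521 psi = 93224.01 Pa.
buoy 2: 94.65 kPa = 94650.00 Pa.
Spread: 94650.00 − 93224.01 = 1400 Pa.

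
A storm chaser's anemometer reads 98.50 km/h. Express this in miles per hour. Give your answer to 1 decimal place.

1 km/h = 0.621371 mph, so 98.50 × 0.621371 = 61.2 mph.

61.2 mph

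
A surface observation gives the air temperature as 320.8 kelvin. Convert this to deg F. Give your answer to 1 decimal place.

First to °C: 47.65 °C.
Then to °F: 117.8 °F.

117.8 °F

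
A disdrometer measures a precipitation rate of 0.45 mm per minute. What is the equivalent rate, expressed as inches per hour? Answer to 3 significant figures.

0.45 mm/minute × 0.0393701 in/mm × 60 minute/hour = 1.06 in/hour.

1.06 in/hour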